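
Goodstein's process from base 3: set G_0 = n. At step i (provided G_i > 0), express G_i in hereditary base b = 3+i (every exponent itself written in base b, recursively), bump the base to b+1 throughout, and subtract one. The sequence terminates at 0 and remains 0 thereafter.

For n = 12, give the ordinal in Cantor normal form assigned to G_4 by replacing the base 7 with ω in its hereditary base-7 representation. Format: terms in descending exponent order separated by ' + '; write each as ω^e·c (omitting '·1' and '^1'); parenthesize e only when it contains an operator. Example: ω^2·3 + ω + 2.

ω^2

12 —HB3→ 3^2 + 3 —bump→ 4^2 + 4 = 20 —(−1)→ 19
19 —HB4→ 4^2 + 3 —bump→ 5^2 + 3 = 28 —(−1)→ 27
27 —HB5→ 5^2 + 2 —bump→ 6^2 + 2 = 38 —(−1)→ 37
37 —HB6→ 6^2 + 1 —bump→ 7^2 + 1 = 50 —(−1)→ 49
49 —HB7→ 7^2 —bump→ 8^2 = 64 —(−1)→ 63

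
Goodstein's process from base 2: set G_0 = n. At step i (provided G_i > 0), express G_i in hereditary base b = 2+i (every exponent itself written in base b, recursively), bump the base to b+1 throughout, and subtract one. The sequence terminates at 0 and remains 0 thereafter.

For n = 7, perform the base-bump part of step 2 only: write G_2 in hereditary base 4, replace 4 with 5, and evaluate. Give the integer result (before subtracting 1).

[0] 7 ≡ 2^2 + 2 + 1 (base 2). Lift 3: 31. −1: 30.
[1] 30 ≡ 3^3 + 3 (base 3). Lift 4: 260. −1: 259.
[2] 259 ≡ 4^4 + 3 (base 4). Lift 5: 3128. −1: 3127.

3128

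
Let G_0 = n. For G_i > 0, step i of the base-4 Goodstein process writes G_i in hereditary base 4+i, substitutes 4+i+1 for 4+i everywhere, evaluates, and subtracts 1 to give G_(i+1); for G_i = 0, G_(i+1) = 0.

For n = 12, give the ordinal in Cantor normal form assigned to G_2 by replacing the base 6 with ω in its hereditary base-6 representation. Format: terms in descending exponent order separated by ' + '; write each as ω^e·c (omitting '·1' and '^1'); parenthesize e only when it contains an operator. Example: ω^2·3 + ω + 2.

[0] 12 ≡ 3·4 (base 4). Lift 5: 15. −1: 14.
[1] 14 ≡ 2·5 + 4 (base 5). Lift 6: 16. −1: 15.
[2] 15 ≡ 2·6 + 3 (base 6). Lift 7: 17. −1: 16.

ω·2 + 3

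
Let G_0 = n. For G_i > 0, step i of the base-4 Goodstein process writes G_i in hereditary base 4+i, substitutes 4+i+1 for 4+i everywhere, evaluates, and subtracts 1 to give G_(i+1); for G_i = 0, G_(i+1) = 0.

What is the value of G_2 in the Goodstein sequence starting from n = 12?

12 —HB4→ 3·4 —bump→ 3·5 = 15 —(−1)→ 14
14 —HB5→ 2·5 + 4 —bump→ 2·6 + 4 = 16 —(−1)→ 15
15 —HB6→ 2·6 + 3 —bump→ 2·7 + 3 = 17 —(−1)→ 16

15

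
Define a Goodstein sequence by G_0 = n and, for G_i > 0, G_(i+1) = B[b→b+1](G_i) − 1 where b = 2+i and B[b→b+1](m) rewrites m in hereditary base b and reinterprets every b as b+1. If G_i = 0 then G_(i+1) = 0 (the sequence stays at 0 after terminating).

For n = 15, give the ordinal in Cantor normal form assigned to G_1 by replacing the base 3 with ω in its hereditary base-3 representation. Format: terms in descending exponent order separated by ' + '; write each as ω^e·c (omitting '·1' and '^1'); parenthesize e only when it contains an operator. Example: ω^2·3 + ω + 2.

[0] 15 ≡ 2^(2 + 1) + 2^2 + 2 + 1 (base 2). Lift 3: 112. −1: 111.
[1] 111 ≡ 3^(3 + 1) + 3^3 + 3 (base 3). Lift 4: 1284. −1: 1283.

ω^(ω + 1) + ω^ω + ω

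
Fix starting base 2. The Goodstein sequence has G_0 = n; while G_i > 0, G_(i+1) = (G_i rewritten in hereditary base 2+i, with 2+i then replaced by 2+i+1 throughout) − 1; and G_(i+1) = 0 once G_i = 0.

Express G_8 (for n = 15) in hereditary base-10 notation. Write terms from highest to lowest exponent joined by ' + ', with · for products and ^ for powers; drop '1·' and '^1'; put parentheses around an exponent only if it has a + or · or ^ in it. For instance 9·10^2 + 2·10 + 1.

G_0 = 15. HB_2(15) = 2^(2 + 1) + 2^2 + 2 + 1. Bump = 112. G_1 = 111.
G_1 = 111. HB_3(111) = 3^(3 + 1) + 3^3 + 3. Bump = 1284. G_2 = 1283.
G_2 = 1283. HB_4(1283) = 4^(4 + 1) + 4^4 + 3. Bump = 18753. G_3 = 18752.
G_3 = 18752. HB_5(18752) = 5^(5 + 1) + 5^5 + 2. Bump = 326594. G_4 = 326593.
G_4 = 326593. HB_6(326593) = 6^(6 + 1) + 6^6 + 1. Bump = 6588345. G_5 = 6588344.
G_5 = 6588344. HB_7(6588344) = 7^(7 + 1) + 7^7. Bump = 150994944. G_6 = 150994943.
G_6 = 150994943. HB_8(150994943) = 8^(8 + 1) + 7·8^7 + 7·8^6 + 7·8^5 + 7·8^4 + 7·8^3 + 7·8^2 + 7·8 + 7. Bump = 3524450281. G_7 = 3524450280.
G_7 = 3524450280. HB_9(3524450280) = 9^(9 + 1) + 7·9^7 + 7·9^6 + 7·9^5 + 7·9^4 + 7·9^3 + 7·9^2 + 7·9 + 6. Bump = 100077777776. G_8 = 100077777775.
G_8 = 100077777775. HB_10(100077777775) = 10^(10 + 1) + 7·10^7 + 7·10^6 + 7·10^5 + 7·10^4 + 7·10^3 + 7·10^2 + 7·10 + 5. Bump = 3138578427935. G_9 = 3138578427934.

10^(10 + 1) + 7·10^7 + 7·10^6 + 7·10^5 + 7·10^4 + 7·10^3 + 7·10^2 + 7·10 + 5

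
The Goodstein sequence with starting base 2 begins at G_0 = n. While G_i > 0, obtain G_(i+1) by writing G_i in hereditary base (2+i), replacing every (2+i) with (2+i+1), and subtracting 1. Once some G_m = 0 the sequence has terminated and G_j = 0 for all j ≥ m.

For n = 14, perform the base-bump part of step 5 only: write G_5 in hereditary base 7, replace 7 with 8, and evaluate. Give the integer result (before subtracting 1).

134404972

(0) 14|_2 = 2^(2 + 1) + 2^2 + 2 ↦ 3^(3 + 1) + 3^3 + 3|_3 = 111 ⇒ 110
(1) 110|_3 = 3^(3 + 1) + 3^3 + 2 ↦ 4^(4 + 1) + 4^4 + 2|_4 = 1282 ⇒ 1281
(2) 1281|_4 = 4^(4 + 1) + 4^4 + 1 ↦ 5^(5 + 1) + 5^5 + 1|_5 = 18751 ⇒ 18750
(3) 18750|_5 = 5^(5 + 1) + 5^5 ↦ 6^(6 + 1) + 6^6|_6 = 326592 ⇒ 326591
(4) 326591|_6 = 6^(6 + 1) + 5·6^5 + 5·6^4 + 5·6^3 + 5·6^2 + 5·6 + 5 ↦ 7^(7 + 1) + 5·7^5 + 5·7^4 + 5·7^3 + 5·7^2 + 5·7 + 5|_7 = 5862841 ⇒ 5862840
(5) 5862840|_7 = 7^(7 + 1) + 5·7^5 + 5·7^4 + 5·7^3 + 5·7^2 + 5·7 + 4 ↦ 8^(8 + 1) + 5·8^5 + 5·8^4 + 5·8^3 + 5·8^2 + 5·8 + 4|_8 = 134404972 ⇒ 134404971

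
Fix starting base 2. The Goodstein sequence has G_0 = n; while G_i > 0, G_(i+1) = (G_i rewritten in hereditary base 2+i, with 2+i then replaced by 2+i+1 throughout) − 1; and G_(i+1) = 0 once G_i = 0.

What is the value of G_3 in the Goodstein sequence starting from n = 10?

i=0: 10 = 2^(2 + 1) + 2 (b=2); 2→3: 3^(3 + 1) + 3 = 84; 84−1 = 83
i=1: 83 = 3^(3 + 1) + 2 (b=3); 3→4: 4^(4 + 1) + 2 = 1026; 1026−1 = 1025
i=2: 1025 = 4^(4 + 1) + 1 (b=4); 4→5: 5^(5 + 1) + 1 = 15626; 15626−1 = 15625
i=3: 15625 = 5^(5 + 1) (b=5); 5→6: 6^(6 + 1) = 279936; 279936−1 = 279935

15625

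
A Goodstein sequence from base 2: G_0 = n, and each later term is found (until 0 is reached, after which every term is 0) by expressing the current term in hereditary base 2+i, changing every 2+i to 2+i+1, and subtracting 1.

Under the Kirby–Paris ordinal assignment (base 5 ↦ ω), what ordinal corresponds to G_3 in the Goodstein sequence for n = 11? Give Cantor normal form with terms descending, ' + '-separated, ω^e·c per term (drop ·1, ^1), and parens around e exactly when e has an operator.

G_0=11  [base 2] 2^(2 + 1) + 2 + 1  →[2↦3]→  3^(3 + 1) + 3 + 1 = 85  −1 ⇒ G_1=84
G_1=84  [base 3] 3^(3 + 1) + 3  →[3↦4]→  4^(4 + 1) + 4 = 1028  −1 ⇒ G_2=1027
G_2=1027  [base 4] 4^(4 + 1) + 3  →[4↦5]→  5^(5 + 1) + 3 = 15628  −1 ⇒ G_3=15627
G_3=15627  [base 5] 5^(5 + 1) + 2  →[5↦6]→  6^(6 + 1) + 2 = 279938  −1 ⇒ G_4=279937

ω^(ω + 1) + 2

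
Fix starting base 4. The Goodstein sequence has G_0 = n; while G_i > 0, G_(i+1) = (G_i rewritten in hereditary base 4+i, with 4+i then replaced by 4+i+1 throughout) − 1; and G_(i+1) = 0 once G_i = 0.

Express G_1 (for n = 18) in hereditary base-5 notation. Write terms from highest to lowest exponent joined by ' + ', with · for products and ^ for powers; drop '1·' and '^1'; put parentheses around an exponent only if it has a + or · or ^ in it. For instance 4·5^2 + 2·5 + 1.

5^2 + 1

[0] 18 ≡ 4^2 + 2 (base 4). Lift 5: 27. −1: 26.
[1] 26 ≡ 5^2 + 1 (base 5). Lift 6: 37. −1: 36.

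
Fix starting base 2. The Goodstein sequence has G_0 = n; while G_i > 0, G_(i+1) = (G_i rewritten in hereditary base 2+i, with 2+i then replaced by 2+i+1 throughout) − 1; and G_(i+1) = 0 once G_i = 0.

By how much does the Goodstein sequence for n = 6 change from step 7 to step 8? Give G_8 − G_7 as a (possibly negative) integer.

223404

G_0 = 6. HB_2(6) = 2^2 + 2. Bump = 30. G_1 = 29.
G_1 = 29. HB_3(29) = 3^3 + 2. Bump = 258. G_2 = 257.
G_2 = 257. HB_4(257) = 4^4 + 1. Bump = 3126. G_3 = 3125.
G_3 = 3125. HB_5(3125) = 5^5. Bump = 46656. G_4 = 46655.
G_4 = 46655. HB_6(46655) = 5·6^5 + 5·6^4 + 5·6^3 + 5·6^2 + 5·6 + 5. Bump = 98040. G_5 = 98039.
G_5 = 98039. HB_7(98039) = 5·7^5 + 5·7^4 + 5·7^3 + 5·7^2 + 5·7 + 4. Bump = 187244. G_6 = 187243.
G_6 = 187243. HB_8(187243) = 5·8^5 + 5·8^4 + 5·8^3 + 5·8^2 + 5·8 + 3. Bump = 332148. G_7 = 332147.
G_7 = 332147. HB_9(332147) = 5·9^5 + 5·9^4 + 5·9^3 + 5·9^2 + 5·9 + 2. Bump = 555552. G_8 = 555551.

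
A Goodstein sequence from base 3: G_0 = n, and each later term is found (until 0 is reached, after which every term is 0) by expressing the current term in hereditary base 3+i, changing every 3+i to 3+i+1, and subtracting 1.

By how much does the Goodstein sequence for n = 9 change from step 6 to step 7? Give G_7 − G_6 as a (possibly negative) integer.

G_0 = 9. HB_3(9) = 3^2. Bump = 16. G_1 = 15.
G_1 = 15. HB_4(15) = 3·4 + 3. Bump = 18. G_2 = 17.
G_2 = 17. HB_5(17) = 3·5 + 2. Bump = 20. G_3 = 19.
G_3 = 19. HB_6(19) = 3·6 + 1. Bump = 22. G_4 = 21.
G_4 = 21. HB_7(21) = 3·7. Bump = 24. G_5 = 23.
G_5 = 23. HB_8(23) = 2·8 + 7. Bump = 25. G_6 = 24.
G_6 = 24. HB_9(24) = 2·9 + 6. Bump = 26. G_7 = 25.

1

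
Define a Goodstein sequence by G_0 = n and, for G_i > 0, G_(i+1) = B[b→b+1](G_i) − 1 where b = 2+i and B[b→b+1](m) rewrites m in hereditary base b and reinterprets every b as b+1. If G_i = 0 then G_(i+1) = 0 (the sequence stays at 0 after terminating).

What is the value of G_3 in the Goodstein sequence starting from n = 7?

3127

base 2: 7 = 2^2 + 2 + 1; at 3: 3^3 + 3 + 1 = 31; next = 30
base 3: 30 = 3^3 + 3; at 4: 4^4 + 4 = 260; next = 259
base 4: 259 = 4^4 + 3; at 5: 5^5 + 3 = 3128; next = 3127
base 5: 3127 = 5^5 + 2; at 6: 6^6 + 2 = 46658; next = 46657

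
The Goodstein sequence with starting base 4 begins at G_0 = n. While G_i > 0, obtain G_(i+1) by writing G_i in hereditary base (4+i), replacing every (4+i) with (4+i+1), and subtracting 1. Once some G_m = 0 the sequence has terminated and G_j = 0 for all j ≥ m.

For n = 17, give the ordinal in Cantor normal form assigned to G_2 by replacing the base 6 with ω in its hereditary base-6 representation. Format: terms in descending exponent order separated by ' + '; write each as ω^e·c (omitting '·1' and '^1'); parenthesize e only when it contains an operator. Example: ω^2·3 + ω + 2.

ω·5 + 5

base 4: 17 = 4^2 + 1; at 5: 5^2 + 1 = 26; next = 25
base 5: 25 = 5^2; at 6: 6^2 = 36; next = 35
base 6: 35 = 5·6 + 5; at 7: 5·7 + 5 = 40; next = 39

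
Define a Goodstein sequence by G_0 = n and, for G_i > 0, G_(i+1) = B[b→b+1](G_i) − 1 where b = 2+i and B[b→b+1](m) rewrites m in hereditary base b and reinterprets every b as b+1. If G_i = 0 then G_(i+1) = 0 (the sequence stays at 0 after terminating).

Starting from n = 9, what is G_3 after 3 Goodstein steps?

[0] 9 ≡ 2^(2 + 1) + 1 (base 2). Lift 3: 82. −1: 81.
[1] 81 ≡ 3^(3 + 1) (base 3). Lift 4: 1024. −1: 1023.
[2] 1023 ≡ 3·4^4 + 3·4^3 + 3·4^2 + 3·4 + 3 (base 4). Lift 5: 9843. −1: 9842.
[3] 9842 ≡ 3·5^5 + 3·5^3 + 3·5^2 + 3·5 + 2 (base 5). Lift 6: 140744. −1: 140743.

9842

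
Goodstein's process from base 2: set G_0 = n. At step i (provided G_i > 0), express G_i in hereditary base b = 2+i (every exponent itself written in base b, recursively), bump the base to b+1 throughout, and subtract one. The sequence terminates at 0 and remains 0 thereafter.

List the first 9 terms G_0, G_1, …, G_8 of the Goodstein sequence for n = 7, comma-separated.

[0] 7 ≡ 2^2 + 2 + 1 (base 2). Lift 3: 31. −1: 30.
[1] 30 ≡ 3^3 + 3 (base 3). Lift 4: 260. −1: 259.
[2] 259 ≡ 4^4 + 3 (base 4). Lift 5: 3128. −1: 3127.
[3] 3127 ≡ 5^5 + 2 (base 5). Lift 6: 46658. −1: 46657.
[4] 46657 ≡ 6^6 + 1 (base 6). Lift 7: 823544. −1: 823543.
[5] 823543 ≡ 7^7 (base 7). Lift 8: 16777216. −1: 16777215.
[6] 16777215 ≡ 7·8^7 + 7·8^6 + 7·8^5 + 7·8^4 + 7·8^3 + 7·8^2 + 7·8 + 7 (base 8). Lift 9: 37665880. −1: 37665879.
[7] 37665879 ≡ 7·9^7 + 7·9^6 + 7·9^5 + 7·9^4 + 7·9^3 + 7·9^2 + 7·9 + 6 (base 9). Lift 10: 77777776. −1: 77777775.

7, 30, 259, 3127, 46657, 823543, 16777215, 37665879, 77777775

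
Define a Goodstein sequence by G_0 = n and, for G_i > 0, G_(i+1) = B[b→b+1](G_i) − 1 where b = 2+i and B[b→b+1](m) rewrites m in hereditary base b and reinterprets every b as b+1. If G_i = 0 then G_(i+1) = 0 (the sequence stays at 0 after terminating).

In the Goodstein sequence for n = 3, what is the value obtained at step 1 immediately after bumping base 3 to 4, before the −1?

4

base 2: 3 = 2 + 1; at 3: 3 + 1 = 4; next = 3
base 3: 3 = 3; at 4: 4 = 4; next = 3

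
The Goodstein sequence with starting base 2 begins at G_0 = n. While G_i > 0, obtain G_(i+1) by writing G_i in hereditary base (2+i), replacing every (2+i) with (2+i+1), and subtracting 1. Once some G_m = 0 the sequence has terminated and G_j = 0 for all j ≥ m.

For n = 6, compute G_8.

555551

(0) 6|_2 = 2^2 + 2 ↦ 3^3 + 3|_3 = 30 ⇒ 29
(1) 29|_3 = 3^3 + 2 ↦ 4^4 + 2|_4 = 258 ⇒ 257
(2) 257|_4 = 4^4 + 1 ↦ 5^5 + 1|_5 = 3126 ⇒ 3125
(3) 3125|_5 = 5^5 ↦ 6^6|_6 = 46656 ⇒ 46655
(4) 46655|_6 = 5·6^5 + 5·6^4 + 5·6^3 + 5·6^2 + 5·6 + 5 ↦ 5·7^5 + 5·7^4 + 5·7^3 + 5·7^2 + 5·7 + 5|_7 = 98040 ⇒ 98039
(5) 98039|_7 = 5·7^5 + 5·7^4 + 5·7^3 + 5·7^2 + 5·7 + 4 ↦ 5·8^5 + 5·8^4 + 5·8^3 + 5·8^2 + 5·8 + 4|_8 = 187244 ⇒ 187243
(6) 187243|_8 = 5·8^5 + 5·8^4 + 5·8^3 + 5·8^2 + 5·8 + 3 ↦ 5·9^5 + 5·9^4 + 5·9^3 + 5·9^2 + 5·9 + 3|_9 = 332148 ⇒ 332147
(7) 332147|_9 = 5·9^5 + 5·9^4 + 5·9^3 + 5·9^2 + 5·9 + 2 ↦ 5·10^5 + 5·10^4 + 5·10^3 + 5·10^2 + 5·10 + 2|_10 = 555552 ⇒ 555551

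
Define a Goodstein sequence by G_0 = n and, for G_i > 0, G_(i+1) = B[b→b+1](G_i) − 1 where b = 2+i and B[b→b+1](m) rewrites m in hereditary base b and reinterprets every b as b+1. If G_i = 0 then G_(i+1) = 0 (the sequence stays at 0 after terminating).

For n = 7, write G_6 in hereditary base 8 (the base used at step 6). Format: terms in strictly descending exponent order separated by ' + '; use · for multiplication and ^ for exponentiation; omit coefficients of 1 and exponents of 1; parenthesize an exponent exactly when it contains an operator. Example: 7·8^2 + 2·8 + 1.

7·8^7 + 7·8^6 + 7·8^5 + 7·8^4 + 7·8^3 + 7·8^2 + 7·8 + 7

step 0: 7 = 2^2 + 2 + 1; sub 3 for 2: 3^3 + 3 + 1; = 31; G_1 = 31−1 = 30
step 1: 30 = 3^3 + 3; sub 4 for 3: 4^4 + 4; = 260; G_2 = 260−1 = 259
step 2: 259 = 4^4 + 3; sub 5 for 4: 5^5 + 3; = 3128; G_3 = 3128−1 = 3127
step 3: 3127 = 5^5 + 2; sub 6 for 5: 6^6 + 2; = 46658; G_4 = 46658−1 = 46657
step 4: 46657 = 6^6 + 1; sub 7 for 6: 7^7 + 1; = 823544; G_5 = 823544−1 = 823543
step 5: 823543 = 7^7; sub 8 for 7: 8^8; = 16777216; G_6 = 16777216−1 = 16777215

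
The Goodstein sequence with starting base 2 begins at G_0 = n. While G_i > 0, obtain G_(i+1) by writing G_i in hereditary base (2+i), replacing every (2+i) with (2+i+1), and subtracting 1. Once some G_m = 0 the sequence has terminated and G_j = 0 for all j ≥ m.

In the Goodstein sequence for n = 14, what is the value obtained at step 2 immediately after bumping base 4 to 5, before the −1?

18751

i=0: 14 = 2^(2 + 1) + 2^2 + 2 (b=2); 2→3: 3^(3 + 1) + 3^3 + 3 = 111; 111−1 = 110
i=1: 110 = 3^(3 + 1) + 3^3 + 2 (b=3); 3→4: 4^(4 + 1) + 4^4 + 2 = 1282; 1282−1 = 1281
i=2: 1281 = 4^(4 + 1) + 4^4 + 1 (b=4); 4→5: 5^(5 + 1) + 5^5 + 1 = 18751; 18751−1 = 18750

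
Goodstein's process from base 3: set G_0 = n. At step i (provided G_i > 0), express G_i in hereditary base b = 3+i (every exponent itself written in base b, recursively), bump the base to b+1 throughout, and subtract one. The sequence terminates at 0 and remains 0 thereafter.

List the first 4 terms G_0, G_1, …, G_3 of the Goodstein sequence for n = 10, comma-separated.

G_0=10  [base 3] 3^2 + 1  →[3↦4]→  4^2 + 1 = 17  −1 ⇒ G_1=16
G_1=16  [base 4] 4^2  →[4↦5]→  5^2 = 25  −1 ⇒ G_2=24
G_2=24  [base 5] 4·5 + 4  →[5↦6]→  4·6 + 4 = 28  −1 ⇒ G_3=27

10, 16, 24, 27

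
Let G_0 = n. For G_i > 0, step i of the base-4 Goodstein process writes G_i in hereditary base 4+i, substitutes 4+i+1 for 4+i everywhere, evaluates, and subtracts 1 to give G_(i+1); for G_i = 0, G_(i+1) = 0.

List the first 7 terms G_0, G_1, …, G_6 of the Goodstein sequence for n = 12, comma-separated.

12, 14, 15, 16, 17, 18, 19

(0) 12|_4 = 3·4 ↦ 3·5|_5 = 15 ⇒ 14
(1) 14|_5 = 2·5 + 4 ↦ 2·6 + 4|_6 = 16 ⇒ 15
(2) 15|_6 = 2·6 + 3 ↦ 2·7 + 3|_7 = 17 ⇒ 16
(3) 16|_7 = 2·7 + 2 ↦ 2·8 + 2|_8 = 18 ⇒ 17
(4) 17|_8 = 2·8 + 1 ↦ 2·9 + 1|_9 = 19 ⇒ 18
(5) 18|_9 = 2·9 ↦ 2·10|_10 = 20 ⇒ 19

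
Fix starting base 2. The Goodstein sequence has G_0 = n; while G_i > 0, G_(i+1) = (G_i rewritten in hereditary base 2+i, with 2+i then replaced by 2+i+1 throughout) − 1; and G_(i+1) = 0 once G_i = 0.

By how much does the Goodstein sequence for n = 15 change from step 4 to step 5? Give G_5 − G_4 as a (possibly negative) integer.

[0] 15 ≡ 2^(2 + 1) + 2^2 + 2 + 1 (base 2). Lift 3: 112. −1: 111.
[1] 111 ≡ 3^(3 + 1) + 3^3 + 3 (base 3). Lift 4: 1284. −1: 1283.
[2] 1283 ≡ 4^(4 + 1) + 4^4 + 3 (base 4). Lift 5: 18753. −1: 18752.
[3] 18752 ≡ 5^(5 + 1) + 5^5 + 2 (base 5). Lift 6: 326594. −1: 326593.
[4] 326593 ≡ 6^(6 + 1) + 6^6 + 1 (base 6). Lift 7: 6588345. −1: 6588344.

6261751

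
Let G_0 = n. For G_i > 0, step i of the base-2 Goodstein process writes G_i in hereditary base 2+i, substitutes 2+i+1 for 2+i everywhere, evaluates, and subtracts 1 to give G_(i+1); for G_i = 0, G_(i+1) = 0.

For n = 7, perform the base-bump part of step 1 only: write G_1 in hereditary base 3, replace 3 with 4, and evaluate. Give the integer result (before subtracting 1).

260

G_0 = 7. HB_2(7) = 2^2 + 2 + 1. Bump = 31. G_1 = 30.
G_1 = 30. HB_3(30) = 3^3 + 3. Bump = 260. G_2 = 259.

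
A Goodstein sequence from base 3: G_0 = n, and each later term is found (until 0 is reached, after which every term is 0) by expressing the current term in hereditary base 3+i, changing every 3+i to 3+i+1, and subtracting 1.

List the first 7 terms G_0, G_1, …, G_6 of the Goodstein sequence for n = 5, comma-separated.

5, 5, 5, 5, 4, 3, 2

i=0: 5 = 3 + 2 (b=3); 3→4: 4 + 2 = 6; 6−1 = 5
i=1: 5 = 4 + 1 (b=4); 4→5: 5 + 1 = 6; 6−1 = 5
i=2: 5 = 5 (b=5); 5→6: 6 = 6; 6−1 = 5
i=3: 5 = 5 (b=6); 6→7: 5 = 5; 5−1 = 4
i=4: 4 = 4 (b=7); 7→8: 4 = 4; 4−1 = 3
i=5: 3 = 3 (b=8); 8→9: 3 = 3; 3−1 = 2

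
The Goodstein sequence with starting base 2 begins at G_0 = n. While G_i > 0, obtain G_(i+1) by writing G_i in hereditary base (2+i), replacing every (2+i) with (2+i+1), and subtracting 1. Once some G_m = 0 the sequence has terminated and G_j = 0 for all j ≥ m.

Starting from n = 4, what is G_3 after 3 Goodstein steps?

60

step 0: 4 = 2^2; sub 3 for 2: 3^3; = 27; G_1 = 27−1 = 26
step 1: 26 = 2·3^2 + 2·3 + 2; sub 4 for 3: 2·4^2 + 2·4 + 2; = 42; G_2 = 42−1 = 41
step 2: 41 = 2·4^2 + 2·4 + 1; sub 5 for 4: 2·5^2 + 2·5 + 1; = 61; G_3 = 61−1 = 60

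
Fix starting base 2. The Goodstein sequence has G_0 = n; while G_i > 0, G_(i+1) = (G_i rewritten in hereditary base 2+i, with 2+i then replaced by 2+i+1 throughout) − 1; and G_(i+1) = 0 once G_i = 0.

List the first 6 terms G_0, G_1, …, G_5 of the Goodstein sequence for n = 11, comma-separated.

11, 84, 1027, 15627, 279937, 5764801

G_0 = 11. HB_2(11) = 2^(2 + 1) + 2 + 1. Bump = 85. G_1 = 84.
G_1 = 84. HB_3(84) = 3^(3 + 1) + 3. Bump = 1028. G_2 = 1027.
G_2 = 1027. HB_4(1027) = 4^(4 + 1) + 3. Bump = 15628. G_3 = 15627.
G_3 = 15627. HB_5(15627) = 5^(5 + 1) + 2. Bump = 279938. G_4 = 279937.
G_4 = 279937. HB_6(279937) = 6^(6 + 1) + 1. Bump = 5764802. G_5 = 5764801.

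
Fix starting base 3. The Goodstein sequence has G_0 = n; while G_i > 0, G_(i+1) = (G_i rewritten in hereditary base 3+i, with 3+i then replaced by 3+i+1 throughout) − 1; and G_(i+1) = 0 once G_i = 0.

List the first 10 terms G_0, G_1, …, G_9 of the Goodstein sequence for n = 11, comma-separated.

base 3: 11 = 3^2 + 2; at 4: 4^2 + 2 = 18; next = 17
base 4: 17 = 4^2 + 1; at 5: 5^2 + 1 = 26; next = 25
base 5: 25 = 5^2; at 6: 6^2 = 36; next = 35
base 6: 35 = 5·6 + 5; at 7: 5·7 + 5 = 40; next = 39
base 7: 39 = 5·7 + 4; at 8: 5·8 + 4 = 44; next = 43
base 8: 43 = 5·8 + 3; at 9: 5·9 + 3 = 48; next = 47
base 9: 47 = 5·9 + 2; at 10: 5·10 + 2 = 52; next = 51
base 10: 51 = 5·10 + 1; at 11: 5·11 + 1 = 56; next = 55
base 11: 55 = 5·11; at 12: 5·12 = 60; next = 59

11, 17, 25, 35, 39, 43, 47, 51, 55, 59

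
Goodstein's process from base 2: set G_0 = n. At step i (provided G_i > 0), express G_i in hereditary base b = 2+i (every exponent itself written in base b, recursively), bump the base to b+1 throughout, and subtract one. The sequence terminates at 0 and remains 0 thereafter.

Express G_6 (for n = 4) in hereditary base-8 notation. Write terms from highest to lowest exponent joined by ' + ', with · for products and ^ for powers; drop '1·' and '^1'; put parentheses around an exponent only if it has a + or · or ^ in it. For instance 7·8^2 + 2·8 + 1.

2·8^2 + 8 + 3

base 2: 4 = 2^2; at 3: 3^3 = 27; next = 26
base 3: 26 = 2·3^2 + 2·3 + 2; at 4: 2·4^2 + 2·4 + 2 = 42; next = 41
base 4: 41 = 2·4^2 + 2·4 + 1; at 5: 2·5^2 + 2·5 + 1 = 61; next = 60
base 5: 60 = 2·5^2 + 2·5; at 6: 2·6^2 + 2·6 = 84; next = 83
base 6: 83 = 2·6^2 + 6 + 5; at 7: 2·7^2 + 7 + 5 = 110; next = 109
base 7: 109 = 2·7^2 + 7 + 4; at 8: 2·8^2 + 8 + 4 = 140; next = 139
base 8: 139 = 2·8^2 + 8 + 3; at 9: 2·9^2 + 9 + 3 = 174; next = 173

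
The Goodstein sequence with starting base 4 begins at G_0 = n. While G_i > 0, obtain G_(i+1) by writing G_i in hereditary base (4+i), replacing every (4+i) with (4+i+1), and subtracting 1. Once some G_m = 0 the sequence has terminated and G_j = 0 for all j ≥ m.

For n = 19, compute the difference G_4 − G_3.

G_0=19  [base 4] 4^2 + 3  →[4↦5]→  5^2 + 3 = 28  −1 ⇒ G_1=27
G_1=27  [base 5] 5^2 + 2  →[5↦6]→  6^2 + 2 = 38  −1 ⇒ G_2=37
G_2=37  [base 6] 6^2 + 1  →[6↦7]→  7^2 + 1 = 50  −1 ⇒ G_3=49
G_3=49  [base 7] 7^2  →[7↦8]→  8^2 = 64  −1 ⇒ G_4=63

14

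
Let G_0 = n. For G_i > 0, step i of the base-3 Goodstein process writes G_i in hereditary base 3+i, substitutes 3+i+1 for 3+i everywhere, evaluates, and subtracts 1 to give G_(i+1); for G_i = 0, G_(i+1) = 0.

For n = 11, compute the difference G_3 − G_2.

10

(0) 11|_3 = 3^2 + 2 ↦ 4^2 + 2|_4 = 18 ⇒ 17
(1) 17|_4 = 4^2 + 1 ↦ 5^2 + 1|_5 = 26 ⇒ 25
(2) 25|_5 = 5^2 ↦ 6^2|_6 = 36 ⇒ 35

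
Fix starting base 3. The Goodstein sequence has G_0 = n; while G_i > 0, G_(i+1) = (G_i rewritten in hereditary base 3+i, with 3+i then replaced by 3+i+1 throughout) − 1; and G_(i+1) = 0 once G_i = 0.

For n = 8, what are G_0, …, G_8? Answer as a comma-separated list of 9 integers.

(0) 8|_3 = 2·3 + 2 ↦ 2·4 + 2|_4 = 10 ⇒ 9
(1) 9|_4 = 2·4 + 1 ↦ 2·5 + 1|_5 = 11 ⇒ 10
(2) 10|_5 = 2·5 ↦ 2·6|_6 = 12 ⇒ 11
(3) 11|_6 = 6 + 5 ↦ 7 + 5|_7 = 12 ⇒ 11
(4) 11|_7 = 7 + 4 ↦ 8 + 4|_8 = 12 ⇒ 11
(5) 11|_8 = 8 + 3 ↦ 9 + 3|_9 = 12 ⇒ 11
(6) 11|_9 = 9 + 2 ↦ 10 + 2|_10 = 12 ⇒ 11
(7) 11|_10 = 10 + 1 ↦ 11 + 1|_11 = 12 ⇒ 11

8, 9, 10, 11, 11, 11, 11, 11, 11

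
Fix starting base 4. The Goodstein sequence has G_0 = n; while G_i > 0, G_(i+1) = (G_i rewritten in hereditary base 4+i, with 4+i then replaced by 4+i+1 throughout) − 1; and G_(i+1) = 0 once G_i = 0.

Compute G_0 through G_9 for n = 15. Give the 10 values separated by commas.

15, 17, 19, 21, 23, 24, 25, 26, 27, 28

step 0: 15 = 3·4 + 3; sub 5 for 4: 3·5 + 3; = 18; G_1 = 18−1 = 17
step 1: 17 = 3·5 + 2; sub 6 for 5: 3·6 + 2; = 20; G_2 = 20−1 = 19
step 2: 19 = 3·6 + 1; sub 7 for 6: 3·7 + 1; = 22; G_3 = 22−1 = 21
step 3: 21 = 3·7; sub 8 for 7: 3·8; = 24; G_4 = 24−1 = 23
step 4: 23 = 2·8 + 7; sub 9 for 8: 2·9 + 7; = 25; G_5 = 25−1 = 24
step 5: 24 = 2·9 + 6; sub 10 for 9: 2·10 + 6; = 26; G_6 = 26−1 = 25
step 6: 25 = 2·10 + 5; sub 11 for 10: 2·11 + 5; = 27; G_7 = 27−1 = 26
step 7: 26 = 2·11 + 4; sub 12 for 11: 2·12 + 4; = 28; G_8 = 28−1 = 27
step 8: 27 = 2·12 + 3; sub 13 for 12: 2·13 + 3; = 29; G_9 = 29−1 = 28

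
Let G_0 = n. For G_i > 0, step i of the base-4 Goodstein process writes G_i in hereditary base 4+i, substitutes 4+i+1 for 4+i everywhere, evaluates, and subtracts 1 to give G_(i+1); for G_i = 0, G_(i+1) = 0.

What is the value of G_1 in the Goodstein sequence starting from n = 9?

base 4: 9 = 2·4 + 1; at 5: 2·5 + 1 = 11; next = 10
base 5: 10 = 2·5; at 6: 2·6 = 12; next = 11

10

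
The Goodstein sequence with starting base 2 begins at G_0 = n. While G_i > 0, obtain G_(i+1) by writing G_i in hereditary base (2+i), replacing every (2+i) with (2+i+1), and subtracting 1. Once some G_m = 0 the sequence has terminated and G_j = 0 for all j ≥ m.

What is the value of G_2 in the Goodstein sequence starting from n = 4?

(0) 4|_2 = 2^2 ↦ 3^3|_3 = 27 ⇒ 26
(1) 26|_3 = 2·3^2 + 2·3 + 2 ↦ 2·4^2 + 2·4 + 2|_4 = 42 ⇒ 41
(2) 41|_4 = 2·4^2 + 2·4 + 1 ↦ 2·5^2 + 2·5 + 1|_5 = 61 ⇒ 60

41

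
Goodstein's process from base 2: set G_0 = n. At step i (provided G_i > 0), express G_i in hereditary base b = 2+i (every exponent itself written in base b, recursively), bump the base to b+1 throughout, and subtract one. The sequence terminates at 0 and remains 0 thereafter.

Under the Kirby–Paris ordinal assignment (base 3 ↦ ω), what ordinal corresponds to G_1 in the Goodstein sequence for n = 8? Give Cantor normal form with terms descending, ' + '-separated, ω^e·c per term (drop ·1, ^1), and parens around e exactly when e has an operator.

ω^ω·2 + ω^2·2 + ω·2 + 2

G_0 = 8. HB_2(8) = 2^(2 + 1). Bump = 81. G_1 = 80.
G_1 = 80. HB_3(80) = 2·3^3 + 2·3^2 + 2·3 + 2. Bump = 554. G_2 = 553.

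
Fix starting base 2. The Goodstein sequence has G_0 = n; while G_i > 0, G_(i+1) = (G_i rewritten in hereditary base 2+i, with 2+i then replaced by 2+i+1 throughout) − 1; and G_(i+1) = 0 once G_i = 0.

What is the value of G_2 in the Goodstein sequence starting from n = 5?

i=0: 5 = 2^2 + 1 (b=2); 2→3: 3^3 + 1 = 28; 28−1 = 27
i=1: 27 = 3^3 (b=3); 3→4: 4^4 = 256; 256−1 = 255

255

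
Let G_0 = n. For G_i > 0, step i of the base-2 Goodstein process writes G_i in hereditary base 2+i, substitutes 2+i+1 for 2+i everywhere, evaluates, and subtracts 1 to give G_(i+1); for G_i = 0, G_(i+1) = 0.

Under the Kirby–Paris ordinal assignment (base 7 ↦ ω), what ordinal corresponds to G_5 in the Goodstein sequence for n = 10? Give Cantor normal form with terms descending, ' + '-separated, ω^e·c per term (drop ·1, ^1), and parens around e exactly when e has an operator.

ω^ω·5 + ω^5·5 + ω^4·5 + ω^3·5 + ω^2·5 + ω·5 + 4

base 2: 10 = 2^(2 + 1) + 2; at 3: 3^(3 + 1) + 3 = 84; next = 83
base 3: 83 = 3^(3 + 1) + 2; at 4: 4^(4 + 1) + 2 = 1026; next = 1025
base 4: 1025 = 4^(4 + 1) + 1; at 5: 5^(5 + 1) + 1 = 15626; next = 15625
base 5: 15625 = 5^(5 + 1); at 6: 6^(6 + 1) = 279936; next = 279935
base 6: 279935 = 5·6^6 + 5·6^5 + 5·6^4 + 5·6^3 + 5·6^2 + 5·6 + 5; at 7: 5·7^7 + 5·7^5 + 5·7^4 + 5·7^3 + 5·7^2 + 5·7 + 5 = 4215755; next = 4215754
base 7: 4215754 = 5·7^7 + 5·7^5 + 5·7^4 + 5·7^3 + 5·7^2 + 5·7 + 4; at 8: 5·8^8 + 5·8^5 + 5·8^4 + 5·8^3 + 5·8^2 + 5·8 + 4 = 84073324; next = 84073323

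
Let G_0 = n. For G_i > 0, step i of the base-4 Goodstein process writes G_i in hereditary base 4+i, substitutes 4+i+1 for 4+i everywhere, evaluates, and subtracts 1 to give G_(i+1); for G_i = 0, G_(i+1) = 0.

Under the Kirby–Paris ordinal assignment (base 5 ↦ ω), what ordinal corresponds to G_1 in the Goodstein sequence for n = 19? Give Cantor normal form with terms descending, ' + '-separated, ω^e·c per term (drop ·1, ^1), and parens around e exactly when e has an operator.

ω^2 + 2

step 0: 19 = 4^2 + 3; sub 5 for 4: 5^2 + 3; = 28; G_1 = 28−1 = 27
step 1: 27 = 5^2 + 2; sub 6 for 5: 6^2 + 2; = 38; G_2 = 38−1 = 37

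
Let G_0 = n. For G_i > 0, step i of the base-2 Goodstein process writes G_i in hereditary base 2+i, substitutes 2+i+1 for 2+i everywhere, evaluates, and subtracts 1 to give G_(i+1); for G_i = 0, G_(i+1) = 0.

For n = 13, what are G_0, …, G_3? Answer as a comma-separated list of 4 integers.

13 —HB2→ 2^(2 + 1) + 2^2 + 1 —bump→ 3^(3 + 1) + 3^3 + 1 = 109 —(−1)→ 108
108 —HB3→ 3^(3 + 1) + 3^3 —bump→ 4^(4 + 1) + 4^4 = 1280 —(−1)→ 1279
1279 —HB4→ 4^(4 + 1) + 3·4^3 + 3·4^2 + 3·4 + 3 —bump→ 5^(5 + 1) + 3·5^3 + 3·5^2 + 3·5 + 3 = 16093 —(−1)→ 16092

13, 108, 1279, 16092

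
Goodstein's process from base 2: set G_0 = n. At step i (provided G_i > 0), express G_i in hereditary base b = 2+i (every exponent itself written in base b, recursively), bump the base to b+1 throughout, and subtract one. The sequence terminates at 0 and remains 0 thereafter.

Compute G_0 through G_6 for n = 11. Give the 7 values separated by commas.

11, 84, 1027, 15627, 279937, 5764801, 134217727

11 —HB2→ 2^(2 + 1) + 2 + 1 —bump→ 3^(3 + 1) + 3 + 1 = 85 —(−1)→ 84
84 —HB3→ 3^(3 + 1) + 3 —bump→ 4^(4 + 1) + 4 = 1028 —(−1)→ 1027
1027 —HB4→ 4^(4 + 1) + 3 —bump→ 5^(5 + 1) + 3 = 15628 —(−1)→ 15627
15627 —HB5→ 5^(5 + 1) + 2 —bump→ 6^(6 + 1) + 2 = 279938 —(−1)→ 279937
279937 —HB6→ 6^(6 + 1) + 1 —bump→ 7^(7 + 1) + 1 = 5764802 —(−1)→ 5764801
5764801 —HB7→ 7^(7 + 1) —bump→ 8^(8 + 1) = 134217728 —(−1)→ 134217727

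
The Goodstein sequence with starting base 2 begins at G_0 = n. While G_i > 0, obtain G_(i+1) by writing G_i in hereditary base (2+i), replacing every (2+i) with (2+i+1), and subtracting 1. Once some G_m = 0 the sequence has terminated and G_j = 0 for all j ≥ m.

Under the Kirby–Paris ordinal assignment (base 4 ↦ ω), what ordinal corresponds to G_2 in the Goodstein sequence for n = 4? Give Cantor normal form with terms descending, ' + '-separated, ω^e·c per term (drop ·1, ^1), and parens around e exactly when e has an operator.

i=0: 4 = 2^2 (b=2); 2→3: 3^3 = 27; 27−1 = 26
i=1: 26 = 2·3^2 + 2·3 + 2 (b=3); 3→4: 2·4^2 + 2·4 + 2 = 42; 42−1 = 41
i=2: 41 = 2·4^2 + 2·4 + 1 (b=4); 4→5: 2·5^2 + 2·5 + 1 = 61; 61−1 = 60

ω^2·2 + ω·2 + 1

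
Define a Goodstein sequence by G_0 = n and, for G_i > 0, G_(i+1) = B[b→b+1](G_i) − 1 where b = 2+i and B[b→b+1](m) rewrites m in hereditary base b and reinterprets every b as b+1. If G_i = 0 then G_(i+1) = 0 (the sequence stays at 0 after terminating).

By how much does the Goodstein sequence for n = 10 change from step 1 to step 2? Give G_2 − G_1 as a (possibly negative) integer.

942

G_0=10  [base 2] 2^(2 + 1) + 2  →[2↦3]→  3^(3 + 1) + 3 = 84  −1 ⇒ G_1=83
G_1=83  [base 3] 3^(3 + 1) + 2  →[3↦4]→  4^(4 + 1) + 2 = 1026  −1 ⇒ G_2=1025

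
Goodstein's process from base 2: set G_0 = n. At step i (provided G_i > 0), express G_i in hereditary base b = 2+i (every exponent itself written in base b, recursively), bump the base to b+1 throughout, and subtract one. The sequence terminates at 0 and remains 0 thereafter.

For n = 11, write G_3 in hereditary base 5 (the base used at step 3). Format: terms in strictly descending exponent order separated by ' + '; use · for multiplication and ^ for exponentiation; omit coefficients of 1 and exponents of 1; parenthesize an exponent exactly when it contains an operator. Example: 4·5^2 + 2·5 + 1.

base 2: 11 = 2^(2 + 1) + 2 + 1; at 3: 3^(3 + 1) + 3 + 1 = 85; next = 84
base 3: 84 = 3^(3 + 1) + 3; at 4: 4^(4 + 1) + 4 = 1028; next = 1027
base 4: 1027 = 4^(4 + 1) + 3; at 5: 5^(5 + 1) + 3 = 15628; next = 15627

5^(5 + 1) + 2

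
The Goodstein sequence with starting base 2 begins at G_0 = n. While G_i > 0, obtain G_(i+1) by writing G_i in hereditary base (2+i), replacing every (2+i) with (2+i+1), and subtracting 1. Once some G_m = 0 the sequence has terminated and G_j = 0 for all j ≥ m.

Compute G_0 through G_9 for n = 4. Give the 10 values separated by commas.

4, 26, 41, 60, 83, 109, 139, 173, 211, 253

[0] 4 ≡ 2^2 (base 2). Lift 3: 27. −1: 26.
[1] 26 ≡ 2·3^2 + 2·3 + 2 (base 3). Lift 4: 42. −1: 41.
[2] 41 ≡ 2·4^2 + 2·4 + 1 (base 4). Lift 5: 61. −1: 60.
[3] 60 ≡ 2·5^2 + 2·5 (base 5). Lift 6: 84. −1: 83.
[4] 83 ≡ 2·6^2 + 6 + 5 (base 6). Lift 7: 110. −1: 109.
[5] 109 ≡ 2·7^2 + 7 + 4 (base 7). Lift 8: 140. −1: 139.
[6] 139 ≡ 2·8^2 + 8 + 3 (base 8). Lift 9: 174. −1: 173.
[7] 173 ≡ 2·9^2 + 9 + 2 (base 9). Lift 10: 212. −1: 211.
[8] 211 ≡ 2·10^2 + 10 + 1 (base 10). Lift 11: 254. −1: 253.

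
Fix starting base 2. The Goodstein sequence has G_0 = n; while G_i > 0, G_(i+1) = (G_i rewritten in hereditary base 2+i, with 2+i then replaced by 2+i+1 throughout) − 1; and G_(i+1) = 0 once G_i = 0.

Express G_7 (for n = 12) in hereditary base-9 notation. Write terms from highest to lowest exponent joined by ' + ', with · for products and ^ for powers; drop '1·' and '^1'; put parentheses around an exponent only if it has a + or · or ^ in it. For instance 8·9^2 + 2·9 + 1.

9^(9 + 1) + 2·9^2 + 9 + 2

step 0: 12 = 2^(2 + 1) + 2^2; sub 3 for 2: 3^(3 + 1) + 3^3; = 108; G_1 = 108−1 = 107
step 1: 107 = 3^(3 + 1) + 2·3^2 + 2·3 + 2; sub 4 for 3: 4^(4 + 1) + 2·4^2 + 2·4 + 2; = 1066; G_2 = 1066−1 = 1065
step 2: 1065 = 4^(4 + 1) + 2·4^2 + 2·4 + 1; sub 5 for 4: 5^(5 + 1) + 2·5^2 + 2·5 + 1; = 15686; G_3 = 15686−1 = 15685
step 3: 15685 = 5^(5 + 1) + 2·5^2 + 2·5; sub 6 for 5: 6^(6 + 1) + 2·6^2 + 2·6; = 280020; G_4 = 280020−1 = 280019
step 4: 280019 = 6^(6 + 1) + 2·6^2 + 6 + 5; sub 7 for 6: 7^(7 + 1) + 2·7^2 + 7 + 5; = 5764911; G_5 = 5764911−1 = 5764910
step 5: 5764910 = 7^(7 + 1) + 2·7^2 + 7 + 4; sub 8 for 7: 8^(8 + 1) + 2·8^2 + 8 + 4; = 134217868; G_6 = 134217868−1 = 134217867
step 6: 134217867 = 8^(8 + 1) + 2·8^2 + 8 + 3; sub 9 for 8: 9^(9 + 1) + 2·9^2 + 9 + 3; = 3486784575; G_7 = 3486784575−1 = 3486784574
step 7: 3486784574 = 9^(9 + 1) + 2·9^2 + 9 + 2; sub 10 for 9: 10^(10 + 1) + 2·10^2 + 10 + 2; = 100000000212; G_8 = 100000000212−1 = 100000000211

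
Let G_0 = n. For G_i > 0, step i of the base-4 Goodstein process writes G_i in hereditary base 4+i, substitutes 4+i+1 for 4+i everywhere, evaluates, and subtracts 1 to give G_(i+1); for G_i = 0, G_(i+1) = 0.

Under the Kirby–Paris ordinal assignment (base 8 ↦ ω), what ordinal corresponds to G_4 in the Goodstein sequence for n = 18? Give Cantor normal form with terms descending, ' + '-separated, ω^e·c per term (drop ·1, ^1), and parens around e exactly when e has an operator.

base 4: 18 = 4^2 + 2; at 5: 5^2 + 2 = 27; next = 26
base 5: 26 = 5^2 + 1; at 6: 6^2 + 1 = 37; next = 36
base 6: 36 = 6^2; at 7: 7^2 = 49; next = 48
base 7: 48 = 6·7 + 6; at 8: 6·8 + 6 = 54; next = 53
base 8: 53 = 6·8 + 5; at 9: 6·9 + 5 = 59; next = 58

ω·6 + 5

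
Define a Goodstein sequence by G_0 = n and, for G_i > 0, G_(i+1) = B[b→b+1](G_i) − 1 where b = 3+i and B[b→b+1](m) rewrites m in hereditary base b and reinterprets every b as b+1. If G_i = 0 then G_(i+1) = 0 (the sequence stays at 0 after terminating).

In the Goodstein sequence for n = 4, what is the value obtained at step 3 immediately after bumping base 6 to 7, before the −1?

G_0=4  [base 3] 3 + 1  →[3↦4]→  4 + 1 = 5  −1 ⇒ G_1=4
G_1=4  [base 4] 4  →[4↦5]→  5 = 5  −1 ⇒ G_2=4
G_2=4  [base 5] 4  →[5↦6]→  4 = 4  −1 ⇒ G_3=3
G_3=3  [base 6] 3  →[6↦7]→  3 = 3  −1 ⇒ G_4=2

3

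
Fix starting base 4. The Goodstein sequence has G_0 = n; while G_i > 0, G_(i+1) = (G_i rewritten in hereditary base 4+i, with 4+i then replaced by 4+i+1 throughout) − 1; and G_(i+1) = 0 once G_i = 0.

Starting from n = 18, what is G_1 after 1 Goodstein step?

(0) 18|_4 = 4^2 + 2 ↦ 5^2 + 2|_5 = 27 ⇒ 26
(1) 26|_5 = 5^2 + 1 ↦ 6^2 + 1|_6 = 37 ⇒ 36

26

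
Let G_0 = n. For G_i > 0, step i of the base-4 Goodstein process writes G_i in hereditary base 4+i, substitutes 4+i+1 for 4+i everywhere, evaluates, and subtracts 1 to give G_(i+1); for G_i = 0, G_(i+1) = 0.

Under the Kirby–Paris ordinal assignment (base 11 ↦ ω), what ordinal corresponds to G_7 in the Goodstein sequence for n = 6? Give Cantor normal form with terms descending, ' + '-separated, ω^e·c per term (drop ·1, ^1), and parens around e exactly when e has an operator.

2

step 0: 6 = 4 + 2; sub 5 for 4: 5 + 2; = 7; G_1 = 7−1 = 6
step 1: 6 = 5 + 1; sub 6 for 5: 6 + 1; = 7; G_2 = 7−1 = 6
step 2: 6 = 6; sub 7 for 6: 7; = 7; G_3 = 7−1 = 6
step 3: 6 = 6; sub 8 for 7: 6; = 6; G_4 = 6−1 = 5
step 4: 5 = 5; sub 9 for 8: 5; = 5; G_5 = 5−1 = 4
step 5: 4 = 4; sub 10 for 9: 4; = 4; G_6 = 4−1 = 3
step 6: 3 = 3; sub 11 for 10: 3; = 3; G_7 = 3−1 = 2
step 7: 2 = 2; sub 12 for 11: 2; = 2; G_8 = 2−1 = 1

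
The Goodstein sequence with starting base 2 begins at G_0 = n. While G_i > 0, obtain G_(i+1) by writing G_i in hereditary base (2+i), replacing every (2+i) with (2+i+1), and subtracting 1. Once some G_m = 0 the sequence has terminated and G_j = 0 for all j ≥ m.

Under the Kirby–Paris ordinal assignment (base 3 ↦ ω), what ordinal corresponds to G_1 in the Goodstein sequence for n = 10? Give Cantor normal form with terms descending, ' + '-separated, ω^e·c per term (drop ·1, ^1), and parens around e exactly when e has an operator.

i=0: 10 = 2^(2 + 1) + 2 (b=2); 2→3: 3^(3 + 1) + 3 = 84; 84−1 = 83
i=1: 83 = 3^(3 + 1) + 2 (b=3); 3→4: 4^(4 + 1) + 2 = 1026; 1026−1 = 1025

ω^(ω + 1) + 2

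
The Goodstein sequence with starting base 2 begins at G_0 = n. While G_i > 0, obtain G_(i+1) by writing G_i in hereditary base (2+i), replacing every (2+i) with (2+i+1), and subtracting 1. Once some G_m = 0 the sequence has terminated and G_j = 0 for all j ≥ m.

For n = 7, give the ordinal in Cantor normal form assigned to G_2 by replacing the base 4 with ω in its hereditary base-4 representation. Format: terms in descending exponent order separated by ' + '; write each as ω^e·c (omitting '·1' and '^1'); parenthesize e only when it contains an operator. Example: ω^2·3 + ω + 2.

ω^ω + 3

i=0: 7 = 2^2 + 2 + 1 (b=2); 2→3: 3^3 + 3 + 1 = 31; 31−1 = 30
i=1: 30 = 3^3 + 3 (b=3); 3→4: 4^4 + 4 = 260; 260−1 = 259
i=2: 259 = 4^4 + 3 (b=4); 4→5: 5^5 + 3 = 3128; 3128−1 = 3127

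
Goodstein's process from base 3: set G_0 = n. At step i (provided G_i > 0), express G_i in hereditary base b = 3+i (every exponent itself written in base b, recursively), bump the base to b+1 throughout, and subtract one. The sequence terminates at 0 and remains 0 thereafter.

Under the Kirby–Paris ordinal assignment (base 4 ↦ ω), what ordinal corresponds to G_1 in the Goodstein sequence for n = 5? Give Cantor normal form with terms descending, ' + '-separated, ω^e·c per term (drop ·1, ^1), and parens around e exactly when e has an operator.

ω + 1

G_0=5  [base 3] 3 + 2  →[3↦4]→  4 + 2 = 6  −1 ⇒ G_1=5
G_1=5  [base 4] 4 + 1  →[4↦5]→  5 + 1 = 6  −1 ⇒ G_2=5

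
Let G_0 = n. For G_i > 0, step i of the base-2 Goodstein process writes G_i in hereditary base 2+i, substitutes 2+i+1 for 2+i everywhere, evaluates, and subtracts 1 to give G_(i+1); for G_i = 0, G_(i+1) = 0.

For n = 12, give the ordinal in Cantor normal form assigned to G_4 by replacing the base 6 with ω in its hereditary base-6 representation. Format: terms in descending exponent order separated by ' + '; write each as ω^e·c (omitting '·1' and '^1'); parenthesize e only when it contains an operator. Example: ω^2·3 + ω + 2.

ω^(ω + 1) + ω^2·2 + ω + 5

base 2: 12 = 2^(2 + 1) + 2^2; at 3: 3^(3 + 1) + 3^3 = 108; next = 107
base 3: 107 = 3^(3 + 1) + 2·3^2 + 2·3 + 2; at 4: 4^(4 + 1) + 2·4^2 + 2·4 + 2 = 1066; next = 1065
base 4: 1065 = 4^(4 + 1) + 2·4^2 + 2·4 + 1; at 5: 5^(5 + 1) + 2·5^2 + 2·5 + 1 = 15686; next = 15685
base 5: 15685 = 5^(5 + 1) + 2·5^2 + 2·5; at 6: 6^(6 + 1) + 2·6^2 + 2·6 = 280020; next = 280019
base 6: 280019 = 6^(6 + 1) + 2·6^2 + 6 + 5; at 7: 7^(7 + 1) + 2·7^2 + 7 + 5 = 5764911; next = 5764910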